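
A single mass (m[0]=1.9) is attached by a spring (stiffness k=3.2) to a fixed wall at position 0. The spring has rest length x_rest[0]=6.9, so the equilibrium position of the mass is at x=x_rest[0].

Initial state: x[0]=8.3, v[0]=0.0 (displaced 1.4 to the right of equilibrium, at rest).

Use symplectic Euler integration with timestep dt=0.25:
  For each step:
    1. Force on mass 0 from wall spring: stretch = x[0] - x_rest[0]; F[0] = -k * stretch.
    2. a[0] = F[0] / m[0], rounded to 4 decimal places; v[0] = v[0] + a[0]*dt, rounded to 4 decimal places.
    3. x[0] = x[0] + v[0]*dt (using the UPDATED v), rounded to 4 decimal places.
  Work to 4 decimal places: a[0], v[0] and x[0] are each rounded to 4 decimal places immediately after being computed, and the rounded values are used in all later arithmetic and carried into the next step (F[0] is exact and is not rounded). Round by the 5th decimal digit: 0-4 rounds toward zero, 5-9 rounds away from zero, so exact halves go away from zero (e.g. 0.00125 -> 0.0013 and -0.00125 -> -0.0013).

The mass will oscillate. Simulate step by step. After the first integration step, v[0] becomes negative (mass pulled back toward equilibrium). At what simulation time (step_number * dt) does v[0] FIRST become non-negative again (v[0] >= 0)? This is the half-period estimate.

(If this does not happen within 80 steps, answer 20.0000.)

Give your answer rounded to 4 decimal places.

Step 0: x=[8.3000] v=[0.0000]
Step 1: x=[8.1526] v=[-0.5895]
Step 2: x=[7.8734] v=[-1.1169]
Step 3: x=[7.4917] v=[-1.5268]
Step 4: x=[7.0477] v=[-1.7759]
Step 5: x=[6.5882] v=[-1.8381]
Step 6: x=[6.1615] v=[-1.7068]
Step 7: x=[5.8125] v=[-1.3959]
Step 8: x=[5.5780] v=[-0.9380]
Step 9: x=[5.4827] v=[-0.3814]
Step 10: x=[5.5366] v=[0.2154]
First v>=0 after going negative at step 10, time=2.5000

Answer: 2.5000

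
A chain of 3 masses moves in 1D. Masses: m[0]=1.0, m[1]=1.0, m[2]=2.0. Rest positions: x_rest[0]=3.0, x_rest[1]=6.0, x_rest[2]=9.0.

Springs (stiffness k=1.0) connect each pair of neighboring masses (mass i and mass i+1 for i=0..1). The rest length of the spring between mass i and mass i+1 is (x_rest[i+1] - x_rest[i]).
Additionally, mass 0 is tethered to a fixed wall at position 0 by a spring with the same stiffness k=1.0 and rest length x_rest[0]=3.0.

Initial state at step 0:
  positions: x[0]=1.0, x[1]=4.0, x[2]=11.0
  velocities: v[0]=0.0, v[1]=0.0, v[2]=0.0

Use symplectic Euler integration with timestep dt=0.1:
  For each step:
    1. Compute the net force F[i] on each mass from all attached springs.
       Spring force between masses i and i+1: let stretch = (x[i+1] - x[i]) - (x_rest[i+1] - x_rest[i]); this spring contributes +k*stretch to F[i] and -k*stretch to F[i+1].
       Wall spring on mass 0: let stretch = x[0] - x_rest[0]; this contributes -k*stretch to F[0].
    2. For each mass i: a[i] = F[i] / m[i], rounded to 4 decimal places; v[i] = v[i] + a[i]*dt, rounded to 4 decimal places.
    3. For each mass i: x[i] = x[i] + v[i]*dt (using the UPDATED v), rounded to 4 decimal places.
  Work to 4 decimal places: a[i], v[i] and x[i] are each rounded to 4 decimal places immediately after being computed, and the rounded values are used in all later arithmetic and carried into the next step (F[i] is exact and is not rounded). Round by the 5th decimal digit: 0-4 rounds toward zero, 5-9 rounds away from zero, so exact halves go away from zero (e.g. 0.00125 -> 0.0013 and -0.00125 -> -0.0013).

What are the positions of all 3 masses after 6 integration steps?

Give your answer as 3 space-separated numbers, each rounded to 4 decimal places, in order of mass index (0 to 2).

Answer: 1.4194 4.7856 10.6006

Derivation:
Step 0: x=[1.0000 4.0000 11.0000] v=[0.0000 0.0000 0.0000]
Step 1: x=[1.0200 4.0400 10.9800] v=[0.2000 0.4000 -0.2000]
Step 2: x=[1.0600 4.1192 10.9403] v=[0.4000 0.7920 -0.3970]
Step 3: x=[1.1200 4.2360 10.8815] v=[0.5999 1.1682 -0.5881]
Step 4: x=[1.2000 4.3881 10.8045] v=[0.7995 1.5212 -0.7704]
Step 5: x=[1.2998 4.5725 10.7104] v=[0.9983 1.8440 -0.9412]
Step 6: x=[1.4194 4.7856 10.6006] v=[1.1956 2.1305 -1.0981]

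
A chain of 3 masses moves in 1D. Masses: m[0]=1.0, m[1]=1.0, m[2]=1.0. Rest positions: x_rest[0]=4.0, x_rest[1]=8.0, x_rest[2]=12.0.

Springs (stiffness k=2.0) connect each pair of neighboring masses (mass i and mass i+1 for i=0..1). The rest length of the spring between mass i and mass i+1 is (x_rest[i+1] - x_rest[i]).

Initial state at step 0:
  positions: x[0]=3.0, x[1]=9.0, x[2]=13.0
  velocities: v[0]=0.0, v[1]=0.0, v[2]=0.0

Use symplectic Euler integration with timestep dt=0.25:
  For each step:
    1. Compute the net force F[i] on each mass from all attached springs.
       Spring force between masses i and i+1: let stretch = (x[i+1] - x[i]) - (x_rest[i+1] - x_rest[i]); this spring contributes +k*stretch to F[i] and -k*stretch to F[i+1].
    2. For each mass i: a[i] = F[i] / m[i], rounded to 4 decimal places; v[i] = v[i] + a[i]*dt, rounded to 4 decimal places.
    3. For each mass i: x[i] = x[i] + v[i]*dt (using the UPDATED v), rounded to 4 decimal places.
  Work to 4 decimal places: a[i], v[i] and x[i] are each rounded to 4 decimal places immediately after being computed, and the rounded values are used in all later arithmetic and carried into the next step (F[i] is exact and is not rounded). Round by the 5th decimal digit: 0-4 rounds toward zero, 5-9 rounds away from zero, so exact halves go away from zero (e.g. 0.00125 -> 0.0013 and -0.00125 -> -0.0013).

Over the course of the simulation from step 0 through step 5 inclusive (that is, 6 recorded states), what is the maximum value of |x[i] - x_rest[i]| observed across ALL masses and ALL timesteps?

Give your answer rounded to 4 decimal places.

Step 0: x=[3.0000 9.0000 13.0000] v=[0.0000 0.0000 0.0000]
Step 1: x=[3.2500 8.7500 13.0000] v=[1.0000 -1.0000 0.0000]
Step 2: x=[3.6875 8.3438 12.9688] v=[1.7500 -1.6250 -0.1250]
Step 3: x=[4.2071 7.9336 12.8594] v=[2.0782 -1.6407 -0.4375]
Step 4: x=[4.6925 7.6733 12.6343] v=[1.9415 -1.0411 -0.9004]
Step 5: x=[5.0505 7.6606 12.2891] v=[1.4319 -0.0510 -1.3809]
Max displacement = 1.0505

Answer: 1.0505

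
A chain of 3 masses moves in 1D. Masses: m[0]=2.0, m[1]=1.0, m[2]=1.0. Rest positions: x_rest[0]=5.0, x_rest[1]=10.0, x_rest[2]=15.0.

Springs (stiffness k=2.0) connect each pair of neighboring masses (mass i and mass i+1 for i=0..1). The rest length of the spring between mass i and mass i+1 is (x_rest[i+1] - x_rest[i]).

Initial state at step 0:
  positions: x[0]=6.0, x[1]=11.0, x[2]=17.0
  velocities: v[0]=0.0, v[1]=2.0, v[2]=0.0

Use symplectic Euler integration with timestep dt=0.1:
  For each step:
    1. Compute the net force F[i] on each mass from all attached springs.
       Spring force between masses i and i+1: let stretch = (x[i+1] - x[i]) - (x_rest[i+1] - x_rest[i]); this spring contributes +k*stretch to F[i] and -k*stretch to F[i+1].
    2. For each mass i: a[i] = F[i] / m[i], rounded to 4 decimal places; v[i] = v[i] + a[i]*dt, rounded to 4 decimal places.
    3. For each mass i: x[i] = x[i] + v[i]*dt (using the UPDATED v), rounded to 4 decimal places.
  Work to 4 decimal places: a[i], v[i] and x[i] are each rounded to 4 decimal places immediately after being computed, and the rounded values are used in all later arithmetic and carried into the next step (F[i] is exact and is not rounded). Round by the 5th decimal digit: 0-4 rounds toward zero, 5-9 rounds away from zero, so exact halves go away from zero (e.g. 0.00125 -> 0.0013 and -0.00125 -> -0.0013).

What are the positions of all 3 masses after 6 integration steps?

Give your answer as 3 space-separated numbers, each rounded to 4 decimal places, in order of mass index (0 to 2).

Answer: 6.0775 12.2853 16.7598

Derivation:
Step 0: x=[6.0000 11.0000 17.0000] v=[0.0000 2.0000 0.0000]
Step 1: x=[6.0000 11.2200 16.9800] v=[0.0000 2.2000 -0.2000]
Step 2: x=[6.0022 11.4508 16.9448] v=[0.0220 2.3080 -0.3520]
Step 3: x=[6.0089 11.6825 16.8997] v=[0.0669 2.3171 -0.4508]
Step 4: x=[6.0223 11.9051 16.8503] v=[0.1343 2.2258 -0.4942]
Step 5: x=[6.0446 12.1089 16.8020] v=[0.2226 2.0383 -0.4832]
Step 6: x=[6.0775 12.2853 16.7598] v=[0.3290 1.7641 -0.4218]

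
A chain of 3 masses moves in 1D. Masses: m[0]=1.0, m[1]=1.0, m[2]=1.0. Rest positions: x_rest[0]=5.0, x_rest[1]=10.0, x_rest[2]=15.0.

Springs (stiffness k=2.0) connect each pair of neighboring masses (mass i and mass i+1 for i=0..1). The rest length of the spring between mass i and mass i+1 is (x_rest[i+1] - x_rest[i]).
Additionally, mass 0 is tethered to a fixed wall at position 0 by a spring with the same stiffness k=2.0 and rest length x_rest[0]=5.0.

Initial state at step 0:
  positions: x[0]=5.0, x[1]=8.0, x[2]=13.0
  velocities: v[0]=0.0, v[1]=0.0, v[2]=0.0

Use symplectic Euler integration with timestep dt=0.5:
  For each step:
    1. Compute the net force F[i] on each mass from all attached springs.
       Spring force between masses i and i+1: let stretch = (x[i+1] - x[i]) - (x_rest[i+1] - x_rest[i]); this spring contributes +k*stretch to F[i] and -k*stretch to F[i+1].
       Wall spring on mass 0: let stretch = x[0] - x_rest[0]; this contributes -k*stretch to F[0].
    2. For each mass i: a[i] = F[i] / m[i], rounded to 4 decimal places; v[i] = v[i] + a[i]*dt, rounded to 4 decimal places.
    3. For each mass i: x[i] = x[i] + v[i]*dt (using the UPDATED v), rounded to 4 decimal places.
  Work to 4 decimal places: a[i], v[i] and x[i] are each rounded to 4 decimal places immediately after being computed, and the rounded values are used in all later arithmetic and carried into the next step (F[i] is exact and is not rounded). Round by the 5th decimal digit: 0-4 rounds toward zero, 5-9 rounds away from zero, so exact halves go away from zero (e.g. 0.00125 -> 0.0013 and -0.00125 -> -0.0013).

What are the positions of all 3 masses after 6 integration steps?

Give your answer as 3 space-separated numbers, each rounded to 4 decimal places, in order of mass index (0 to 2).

Answer: 5.2500 11.6250 15.2813

Derivation:
Step 0: x=[5.0000 8.0000 13.0000] v=[0.0000 0.0000 0.0000]
Step 1: x=[4.0000 9.0000 13.0000] v=[-2.0000 2.0000 0.0000]
Step 2: x=[3.5000 9.5000 13.5000] v=[-1.0000 1.0000 1.0000]
Step 3: x=[4.2500 9.0000 14.5000] v=[1.5000 -1.0000 2.0000]
Step 4: x=[5.2500 8.8750 15.2500] v=[2.0000 -0.2500 1.5000]
Step 5: x=[5.4375 10.1250 15.3125] v=[0.3750 2.5000 0.1250]
Step 6: x=[5.2500 11.6250 15.2813] v=[-0.3750 3.0000 -0.0625]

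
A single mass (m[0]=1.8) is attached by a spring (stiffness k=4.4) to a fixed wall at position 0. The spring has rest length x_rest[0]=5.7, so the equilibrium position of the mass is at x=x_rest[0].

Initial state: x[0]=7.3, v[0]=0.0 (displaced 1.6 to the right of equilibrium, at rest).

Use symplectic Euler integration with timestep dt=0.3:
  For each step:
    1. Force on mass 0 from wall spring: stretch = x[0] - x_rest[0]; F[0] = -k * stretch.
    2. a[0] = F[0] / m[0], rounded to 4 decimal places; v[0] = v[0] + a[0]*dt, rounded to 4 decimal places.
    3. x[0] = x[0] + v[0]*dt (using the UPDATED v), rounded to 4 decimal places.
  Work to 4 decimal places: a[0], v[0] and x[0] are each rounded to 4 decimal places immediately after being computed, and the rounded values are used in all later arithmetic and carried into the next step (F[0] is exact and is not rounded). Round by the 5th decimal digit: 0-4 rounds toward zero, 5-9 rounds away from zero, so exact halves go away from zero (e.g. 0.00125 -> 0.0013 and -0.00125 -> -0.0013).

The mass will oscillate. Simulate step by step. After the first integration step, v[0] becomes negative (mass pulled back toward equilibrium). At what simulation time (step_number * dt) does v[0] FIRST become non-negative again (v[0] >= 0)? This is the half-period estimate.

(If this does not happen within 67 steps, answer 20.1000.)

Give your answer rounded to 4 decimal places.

Step 0: x=[7.3000] v=[0.0000]
Step 1: x=[6.9480] v=[-1.1733]
Step 2: x=[6.3215] v=[-2.0885]
Step 3: x=[5.5582] v=[-2.5443]
Step 4: x=[4.8261] v=[-2.4403]
Step 5: x=[4.2863] v=[-1.7994]
Step 6: x=[4.0575] v=[-0.7627]
Step 7: x=[4.1900] v=[0.4418]
First v>=0 after going negative at step 7, time=2.1000

Answer: 2.1000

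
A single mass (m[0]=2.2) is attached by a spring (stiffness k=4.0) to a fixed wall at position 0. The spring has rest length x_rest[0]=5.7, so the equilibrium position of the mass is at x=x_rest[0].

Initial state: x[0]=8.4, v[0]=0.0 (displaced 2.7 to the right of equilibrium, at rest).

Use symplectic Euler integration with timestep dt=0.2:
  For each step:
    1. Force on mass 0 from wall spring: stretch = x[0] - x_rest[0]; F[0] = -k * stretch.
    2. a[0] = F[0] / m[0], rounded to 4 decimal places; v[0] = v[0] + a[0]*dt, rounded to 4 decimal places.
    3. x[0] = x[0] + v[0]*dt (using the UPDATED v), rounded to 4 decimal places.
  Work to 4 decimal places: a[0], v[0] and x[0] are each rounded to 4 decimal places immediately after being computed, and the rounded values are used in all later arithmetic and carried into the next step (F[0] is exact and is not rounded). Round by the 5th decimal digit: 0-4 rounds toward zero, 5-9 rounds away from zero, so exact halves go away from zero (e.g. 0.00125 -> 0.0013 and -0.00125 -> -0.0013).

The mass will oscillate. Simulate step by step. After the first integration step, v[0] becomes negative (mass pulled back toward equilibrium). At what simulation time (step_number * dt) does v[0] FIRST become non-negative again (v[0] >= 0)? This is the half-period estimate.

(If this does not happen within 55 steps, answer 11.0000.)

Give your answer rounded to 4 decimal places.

Answer: 2.4000

Derivation:
Step 0: x=[8.4000] v=[0.0000]
Step 1: x=[8.2036] v=[-0.9818]
Step 2: x=[7.8252] v=[-1.8922]
Step 3: x=[7.2922] v=[-2.6650]
Step 4: x=[6.6434] v=[-3.2440]
Step 5: x=[5.9260] v=[-3.5871]
Step 6: x=[5.1921] v=[-3.6693]
Step 7: x=[4.4952] v=[-3.4846]
Step 8: x=[3.8859] v=[-3.0465]
Step 9: x=[3.4085] v=[-2.3868]
Step 10: x=[3.0978] v=[-1.5535]
Step 11: x=[2.9764] v=[-0.6072]
Step 12: x=[3.0530] v=[0.3832]
First v>=0 after going negative at step 12, time=2.4000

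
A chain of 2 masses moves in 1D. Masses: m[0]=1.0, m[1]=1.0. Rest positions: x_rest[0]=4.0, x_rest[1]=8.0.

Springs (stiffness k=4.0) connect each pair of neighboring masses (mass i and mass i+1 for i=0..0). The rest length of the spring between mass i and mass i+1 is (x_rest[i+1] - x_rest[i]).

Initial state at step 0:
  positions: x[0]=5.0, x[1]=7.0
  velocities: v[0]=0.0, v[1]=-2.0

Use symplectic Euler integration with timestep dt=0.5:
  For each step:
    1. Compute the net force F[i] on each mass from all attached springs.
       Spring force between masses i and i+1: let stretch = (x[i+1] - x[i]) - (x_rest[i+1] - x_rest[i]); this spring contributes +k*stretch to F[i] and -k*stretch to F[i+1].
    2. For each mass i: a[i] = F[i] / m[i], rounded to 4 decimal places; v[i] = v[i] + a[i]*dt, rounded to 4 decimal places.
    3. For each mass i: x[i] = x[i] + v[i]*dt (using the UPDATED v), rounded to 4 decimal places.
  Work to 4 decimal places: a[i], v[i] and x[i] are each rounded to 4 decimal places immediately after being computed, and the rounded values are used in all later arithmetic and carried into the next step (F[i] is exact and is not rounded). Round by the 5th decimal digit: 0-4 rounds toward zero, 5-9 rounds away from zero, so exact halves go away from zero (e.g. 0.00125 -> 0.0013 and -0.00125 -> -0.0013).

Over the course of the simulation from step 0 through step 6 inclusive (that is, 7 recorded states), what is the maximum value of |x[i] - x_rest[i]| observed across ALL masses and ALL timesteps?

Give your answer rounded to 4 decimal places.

Answer: 4.0000

Derivation:
Step 0: x=[5.0000 7.0000] v=[0.0000 -2.0000]
Step 1: x=[3.0000 8.0000] v=[-4.0000 2.0000]
Step 2: x=[2.0000 8.0000] v=[-2.0000 0.0000]
Step 3: x=[3.0000 6.0000] v=[2.0000 -4.0000]
Step 4: x=[3.0000 5.0000] v=[0.0000 -2.0000]
Step 5: x=[1.0000 6.0000] v=[-4.0000 2.0000]
Step 6: x=[0.0000 6.0000] v=[-2.0000 0.0000]
Max displacement = 4.0000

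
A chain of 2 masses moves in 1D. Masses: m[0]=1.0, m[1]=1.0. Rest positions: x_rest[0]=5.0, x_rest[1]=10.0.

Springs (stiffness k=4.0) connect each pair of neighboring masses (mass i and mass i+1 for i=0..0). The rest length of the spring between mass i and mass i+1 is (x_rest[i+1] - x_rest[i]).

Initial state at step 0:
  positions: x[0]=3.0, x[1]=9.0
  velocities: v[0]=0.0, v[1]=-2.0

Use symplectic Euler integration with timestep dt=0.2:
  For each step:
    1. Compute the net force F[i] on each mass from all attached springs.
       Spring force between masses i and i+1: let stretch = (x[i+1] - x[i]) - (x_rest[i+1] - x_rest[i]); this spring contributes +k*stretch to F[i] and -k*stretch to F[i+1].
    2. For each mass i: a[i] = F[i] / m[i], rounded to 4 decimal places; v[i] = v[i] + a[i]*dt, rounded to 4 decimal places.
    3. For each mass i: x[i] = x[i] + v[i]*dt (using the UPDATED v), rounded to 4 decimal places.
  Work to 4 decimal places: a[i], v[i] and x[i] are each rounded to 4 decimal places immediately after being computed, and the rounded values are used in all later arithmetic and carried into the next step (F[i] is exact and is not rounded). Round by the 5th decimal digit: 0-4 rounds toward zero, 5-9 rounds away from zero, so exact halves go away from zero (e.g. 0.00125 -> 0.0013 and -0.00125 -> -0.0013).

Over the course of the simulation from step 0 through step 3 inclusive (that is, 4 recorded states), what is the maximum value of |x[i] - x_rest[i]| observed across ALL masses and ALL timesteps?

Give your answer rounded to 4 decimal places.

Answer: 2.6849

Derivation:
Step 0: x=[3.0000 9.0000] v=[0.0000 -2.0000]
Step 1: x=[3.1600 8.4400] v=[0.8000 -2.8000]
Step 2: x=[3.3648 7.8352] v=[1.0240 -3.0240]
Step 3: x=[3.4849 7.3151] v=[0.6003 -2.6003]
Max displacement = 2.6849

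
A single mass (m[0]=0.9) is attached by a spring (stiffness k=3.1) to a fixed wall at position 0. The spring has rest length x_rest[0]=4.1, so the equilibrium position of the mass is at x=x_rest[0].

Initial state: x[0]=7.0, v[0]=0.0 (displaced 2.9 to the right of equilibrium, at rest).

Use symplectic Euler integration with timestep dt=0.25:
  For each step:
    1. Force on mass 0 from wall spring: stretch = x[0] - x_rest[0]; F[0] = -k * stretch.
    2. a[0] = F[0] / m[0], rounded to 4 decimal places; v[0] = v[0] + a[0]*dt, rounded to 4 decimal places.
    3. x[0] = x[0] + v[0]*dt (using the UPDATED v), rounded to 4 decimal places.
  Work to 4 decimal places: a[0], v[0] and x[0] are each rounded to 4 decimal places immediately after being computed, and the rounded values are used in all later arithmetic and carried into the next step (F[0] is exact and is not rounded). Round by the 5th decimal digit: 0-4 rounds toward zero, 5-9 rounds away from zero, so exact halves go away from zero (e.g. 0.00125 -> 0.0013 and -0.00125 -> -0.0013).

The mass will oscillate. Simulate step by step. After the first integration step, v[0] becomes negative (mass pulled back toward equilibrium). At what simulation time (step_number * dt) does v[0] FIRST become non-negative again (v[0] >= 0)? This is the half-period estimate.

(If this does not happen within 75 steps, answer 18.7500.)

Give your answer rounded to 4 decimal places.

Answer: 1.7500

Derivation:
Step 0: x=[7.0000] v=[0.0000]
Step 1: x=[6.3757] v=[-2.4972]
Step 2: x=[5.2615] v=[-4.4568]
Step 3: x=[3.8973] v=[-5.4570]
Step 4: x=[2.5767] v=[-5.2825]
Step 5: x=[1.5840] v=[-3.9708]
Step 6: x=[1.1329] v=[-1.8043]
Step 7: x=[1.3206] v=[0.7507]
First v>=0 after going negative at step 7, time=1.7500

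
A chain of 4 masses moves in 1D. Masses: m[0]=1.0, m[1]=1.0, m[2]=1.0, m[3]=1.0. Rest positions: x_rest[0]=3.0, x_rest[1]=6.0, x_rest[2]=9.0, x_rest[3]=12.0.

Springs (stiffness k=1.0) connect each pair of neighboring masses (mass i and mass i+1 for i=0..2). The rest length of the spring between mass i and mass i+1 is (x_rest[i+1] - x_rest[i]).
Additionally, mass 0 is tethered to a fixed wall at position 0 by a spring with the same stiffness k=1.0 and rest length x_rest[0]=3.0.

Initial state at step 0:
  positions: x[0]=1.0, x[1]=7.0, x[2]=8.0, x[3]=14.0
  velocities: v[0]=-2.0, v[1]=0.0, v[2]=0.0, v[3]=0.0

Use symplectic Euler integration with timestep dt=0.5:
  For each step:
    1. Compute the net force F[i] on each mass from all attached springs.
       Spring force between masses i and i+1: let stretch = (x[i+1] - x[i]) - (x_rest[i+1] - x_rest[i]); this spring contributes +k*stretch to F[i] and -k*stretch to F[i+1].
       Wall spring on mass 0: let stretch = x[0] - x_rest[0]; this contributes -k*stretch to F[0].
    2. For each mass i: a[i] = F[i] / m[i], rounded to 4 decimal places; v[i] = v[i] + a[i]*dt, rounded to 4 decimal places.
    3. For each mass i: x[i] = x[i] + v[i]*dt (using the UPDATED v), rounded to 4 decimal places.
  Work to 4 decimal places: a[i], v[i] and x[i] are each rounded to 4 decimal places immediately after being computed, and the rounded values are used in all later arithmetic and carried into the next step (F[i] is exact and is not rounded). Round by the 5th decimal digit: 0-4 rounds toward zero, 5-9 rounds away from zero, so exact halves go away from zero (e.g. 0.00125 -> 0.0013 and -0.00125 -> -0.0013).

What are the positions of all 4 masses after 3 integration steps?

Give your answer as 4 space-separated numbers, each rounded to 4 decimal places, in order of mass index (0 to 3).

Answer: 3.2813 3.8594 10.8125 11.5938

Derivation:
Step 0: x=[1.0000 7.0000 8.0000 14.0000] v=[-2.0000 0.0000 0.0000 0.0000]
Step 1: x=[1.2500 5.7500 9.2500 13.2500] v=[0.5000 -2.5000 2.5000 -1.5000]
Step 2: x=[2.3125 4.2500 10.6250 12.2500] v=[2.1250 -3.0000 2.7500 -2.0000]
Step 3: x=[3.2813 3.8594 10.8125 11.5938] v=[1.9375 -0.7813 0.3750 -1.3125]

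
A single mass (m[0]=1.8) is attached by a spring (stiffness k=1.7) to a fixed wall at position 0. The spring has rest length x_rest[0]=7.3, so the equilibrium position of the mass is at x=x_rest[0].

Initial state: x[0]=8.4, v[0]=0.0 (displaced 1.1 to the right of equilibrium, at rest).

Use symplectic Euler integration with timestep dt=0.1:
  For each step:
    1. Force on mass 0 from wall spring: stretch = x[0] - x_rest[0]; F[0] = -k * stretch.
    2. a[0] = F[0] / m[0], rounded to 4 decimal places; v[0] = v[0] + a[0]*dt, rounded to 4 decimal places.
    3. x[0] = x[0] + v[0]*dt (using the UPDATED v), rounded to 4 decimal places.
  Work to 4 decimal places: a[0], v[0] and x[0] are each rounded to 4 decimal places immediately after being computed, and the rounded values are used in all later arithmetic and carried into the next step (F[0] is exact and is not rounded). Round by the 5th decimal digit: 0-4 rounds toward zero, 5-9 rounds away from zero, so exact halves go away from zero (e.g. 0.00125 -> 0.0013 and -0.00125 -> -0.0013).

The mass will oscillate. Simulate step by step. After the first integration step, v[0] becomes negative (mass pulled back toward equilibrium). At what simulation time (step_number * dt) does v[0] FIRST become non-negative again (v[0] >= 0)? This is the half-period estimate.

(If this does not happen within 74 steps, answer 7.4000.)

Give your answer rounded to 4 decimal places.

Step 0: x=[8.4000] v=[0.0000]
Step 1: x=[8.3896] v=[-0.1039]
Step 2: x=[8.3689] v=[-0.2068]
Step 3: x=[8.3381] v=[-0.3078]
Step 4: x=[8.2975] v=[-0.4058]
Step 5: x=[8.2475] v=[-0.5000]
Step 6: x=[8.1886] v=[-0.5895]
Step 7: x=[8.1213] v=[-0.6734]
Step 8: x=[8.0462] v=[-0.7510]
Step 9: x=[7.9641] v=[-0.8215]
Step 10: x=[7.8757] v=[-0.8842]
Step 11: x=[7.7818] v=[-0.9386]
Step 12: x=[7.6834] v=[-0.9841]
Step 13: x=[7.5814] v=[-1.0203]
Step 14: x=[7.4767] v=[-1.0469]
Step 15: x=[7.3703] v=[-1.0636]
Step 16: x=[7.2633] v=[-1.0702]
Step 17: x=[7.1566] v=[-1.0667]
Step 18: x=[7.0513] v=[-1.0532]
Step 19: x=[6.9483] v=[-1.0297]
Step 20: x=[6.8487] v=[-0.9965]
Step 21: x=[6.7533] v=[-0.9539]
Step 22: x=[6.6631] v=[-0.9023]
Step 23: x=[6.5789] v=[-0.8422]
Step 24: x=[6.5015] v=[-0.7741]
Step 25: x=[6.4316] v=[-0.6987]
Step 26: x=[6.3699] v=[-0.6167]
Step 27: x=[6.3170] v=[-0.5289]
Step 28: x=[6.2734] v=[-0.4361]
Step 29: x=[6.2395] v=[-0.3391]
Step 30: x=[6.2156] v=[-0.2389]
Step 31: x=[6.2020] v=[-0.1365]
Step 32: x=[6.1987] v=[-0.0328]
Step 33: x=[6.2058] v=[0.0712]
First v>=0 after going negative at step 33, time=3.3000

Answer: 3.3000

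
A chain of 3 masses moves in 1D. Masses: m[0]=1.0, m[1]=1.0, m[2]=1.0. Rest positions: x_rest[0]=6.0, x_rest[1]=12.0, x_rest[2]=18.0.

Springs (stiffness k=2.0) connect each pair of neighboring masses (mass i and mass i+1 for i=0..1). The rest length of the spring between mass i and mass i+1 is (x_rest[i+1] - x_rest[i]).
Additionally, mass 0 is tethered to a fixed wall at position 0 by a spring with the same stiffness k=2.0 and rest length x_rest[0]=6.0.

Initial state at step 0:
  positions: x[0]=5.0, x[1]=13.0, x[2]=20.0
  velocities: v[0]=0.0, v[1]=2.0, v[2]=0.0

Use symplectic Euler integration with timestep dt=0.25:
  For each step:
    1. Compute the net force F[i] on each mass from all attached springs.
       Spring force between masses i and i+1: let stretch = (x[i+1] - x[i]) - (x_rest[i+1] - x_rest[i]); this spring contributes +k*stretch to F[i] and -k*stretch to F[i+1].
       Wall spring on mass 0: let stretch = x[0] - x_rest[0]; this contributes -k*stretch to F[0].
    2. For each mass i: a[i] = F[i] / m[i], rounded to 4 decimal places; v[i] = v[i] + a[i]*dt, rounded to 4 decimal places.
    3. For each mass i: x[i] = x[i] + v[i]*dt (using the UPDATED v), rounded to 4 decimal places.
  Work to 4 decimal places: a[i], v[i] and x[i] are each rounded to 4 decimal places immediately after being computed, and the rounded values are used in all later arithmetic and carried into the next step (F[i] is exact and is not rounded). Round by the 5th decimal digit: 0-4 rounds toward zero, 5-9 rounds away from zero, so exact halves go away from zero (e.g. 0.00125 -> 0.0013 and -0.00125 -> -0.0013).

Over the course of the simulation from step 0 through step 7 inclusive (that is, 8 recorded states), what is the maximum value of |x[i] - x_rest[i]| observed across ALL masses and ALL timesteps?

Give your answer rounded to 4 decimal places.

Step 0: x=[5.0000 13.0000 20.0000] v=[0.0000 2.0000 0.0000]
Step 1: x=[5.3750 13.3750 19.8750] v=[1.5000 1.5000 -0.5000]
Step 2: x=[6.0781 13.5625 19.6875] v=[2.8125 0.7500 -0.7500]
Step 3: x=[6.9570 13.5801 19.4844] v=[3.5157 0.0703 -0.8125]
Step 4: x=[7.7942 13.5078 19.2932] v=[3.3488 -0.2891 -0.7647]
Step 5: x=[8.3713 13.4445 19.1289] v=[2.3085 -0.2532 -0.6574]
Step 6: x=[8.5362 13.4576 19.0040] v=[0.6595 0.0524 -0.4996]
Step 7: x=[8.2492 13.5488 18.9358] v=[-1.1479 0.3649 -0.2728]
Max displacement = 2.5362

Answer: 2.5362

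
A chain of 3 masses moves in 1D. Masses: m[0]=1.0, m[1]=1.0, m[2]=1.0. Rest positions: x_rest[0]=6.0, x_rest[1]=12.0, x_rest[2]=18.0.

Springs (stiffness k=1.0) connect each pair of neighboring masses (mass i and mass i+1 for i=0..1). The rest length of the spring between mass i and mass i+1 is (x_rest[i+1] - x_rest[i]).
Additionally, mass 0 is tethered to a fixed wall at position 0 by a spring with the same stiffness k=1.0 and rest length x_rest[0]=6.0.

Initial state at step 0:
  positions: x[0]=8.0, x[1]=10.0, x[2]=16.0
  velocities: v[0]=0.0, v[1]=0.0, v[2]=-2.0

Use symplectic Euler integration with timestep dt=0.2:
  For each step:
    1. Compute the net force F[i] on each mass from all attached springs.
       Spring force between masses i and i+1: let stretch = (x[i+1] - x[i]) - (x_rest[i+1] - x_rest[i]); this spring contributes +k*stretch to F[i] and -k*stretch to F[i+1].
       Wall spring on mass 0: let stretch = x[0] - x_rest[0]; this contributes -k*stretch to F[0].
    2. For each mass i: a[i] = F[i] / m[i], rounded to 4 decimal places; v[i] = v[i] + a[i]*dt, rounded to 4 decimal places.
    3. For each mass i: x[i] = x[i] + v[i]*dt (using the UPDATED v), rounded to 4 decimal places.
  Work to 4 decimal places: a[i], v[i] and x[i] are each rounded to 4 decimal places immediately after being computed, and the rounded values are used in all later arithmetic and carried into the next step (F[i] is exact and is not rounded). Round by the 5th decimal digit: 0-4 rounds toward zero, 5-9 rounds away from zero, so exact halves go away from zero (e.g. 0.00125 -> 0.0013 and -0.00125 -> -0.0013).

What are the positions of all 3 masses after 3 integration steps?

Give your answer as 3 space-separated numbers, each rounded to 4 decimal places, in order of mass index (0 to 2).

Step 0: x=[8.0000 10.0000 16.0000] v=[0.0000 0.0000 -2.0000]
Step 1: x=[7.7600 10.1600 15.6000] v=[-1.2000 0.8000 -2.0000]
Step 2: x=[7.3056 10.4416 15.2224] v=[-2.2720 1.4080 -1.8880]
Step 3: x=[6.6844 10.7890 14.8936] v=[-3.1059 1.7370 -1.6442]

Answer: 6.6844 10.7890 14.8936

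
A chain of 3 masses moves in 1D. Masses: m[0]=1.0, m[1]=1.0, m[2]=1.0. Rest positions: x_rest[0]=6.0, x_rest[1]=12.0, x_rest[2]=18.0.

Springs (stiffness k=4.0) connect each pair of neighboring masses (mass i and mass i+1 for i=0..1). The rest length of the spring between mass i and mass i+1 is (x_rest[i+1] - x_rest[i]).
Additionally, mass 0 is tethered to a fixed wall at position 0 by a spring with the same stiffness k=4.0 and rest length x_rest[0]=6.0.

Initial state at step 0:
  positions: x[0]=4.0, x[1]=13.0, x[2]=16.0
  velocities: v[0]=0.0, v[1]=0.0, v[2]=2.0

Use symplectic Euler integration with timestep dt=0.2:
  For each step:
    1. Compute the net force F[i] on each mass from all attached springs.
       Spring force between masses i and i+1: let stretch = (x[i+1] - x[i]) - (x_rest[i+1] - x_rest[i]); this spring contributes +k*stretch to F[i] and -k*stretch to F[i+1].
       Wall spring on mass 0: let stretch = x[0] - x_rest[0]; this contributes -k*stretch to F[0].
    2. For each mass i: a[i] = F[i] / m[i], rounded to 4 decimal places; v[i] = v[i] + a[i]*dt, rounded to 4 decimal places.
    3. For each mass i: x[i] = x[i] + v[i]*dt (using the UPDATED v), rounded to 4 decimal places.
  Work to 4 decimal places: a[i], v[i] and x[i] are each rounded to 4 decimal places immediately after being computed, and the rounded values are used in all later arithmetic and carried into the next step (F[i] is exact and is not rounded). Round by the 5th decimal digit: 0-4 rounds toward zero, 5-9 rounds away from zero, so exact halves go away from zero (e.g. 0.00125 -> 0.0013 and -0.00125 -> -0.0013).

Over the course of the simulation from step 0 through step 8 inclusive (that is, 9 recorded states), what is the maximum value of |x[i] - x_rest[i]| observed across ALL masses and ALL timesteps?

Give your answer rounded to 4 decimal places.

Answer: 3.1294

Derivation:
Step 0: x=[4.0000 13.0000 16.0000] v=[0.0000 0.0000 2.0000]
Step 1: x=[4.8000 12.0400 16.8800] v=[4.0000 -4.8000 4.4000]
Step 2: x=[5.9904 10.6960 17.9456] v=[5.9520 -6.7200 5.3280]
Step 3: x=[6.9752 9.7590 18.8113] v=[4.9242 -4.6848 4.3283]
Step 4: x=[7.2894 9.8250 19.1886] v=[1.5711 0.3300 1.8865]
Step 5: x=[6.8430 10.9835 19.0277] v=[-2.2319 5.7924 -0.8044]
Step 6: x=[5.9642 12.7666 18.5397] v=[-4.3939 8.9154 -2.4398]
Step 7: x=[5.2195 14.3850 18.0880] v=[-3.7233 8.0920 -2.2583]
Step 8: x=[5.1062 15.1294 18.0039] v=[-0.5665 3.7220 -0.4207]
Max displacement = 3.1294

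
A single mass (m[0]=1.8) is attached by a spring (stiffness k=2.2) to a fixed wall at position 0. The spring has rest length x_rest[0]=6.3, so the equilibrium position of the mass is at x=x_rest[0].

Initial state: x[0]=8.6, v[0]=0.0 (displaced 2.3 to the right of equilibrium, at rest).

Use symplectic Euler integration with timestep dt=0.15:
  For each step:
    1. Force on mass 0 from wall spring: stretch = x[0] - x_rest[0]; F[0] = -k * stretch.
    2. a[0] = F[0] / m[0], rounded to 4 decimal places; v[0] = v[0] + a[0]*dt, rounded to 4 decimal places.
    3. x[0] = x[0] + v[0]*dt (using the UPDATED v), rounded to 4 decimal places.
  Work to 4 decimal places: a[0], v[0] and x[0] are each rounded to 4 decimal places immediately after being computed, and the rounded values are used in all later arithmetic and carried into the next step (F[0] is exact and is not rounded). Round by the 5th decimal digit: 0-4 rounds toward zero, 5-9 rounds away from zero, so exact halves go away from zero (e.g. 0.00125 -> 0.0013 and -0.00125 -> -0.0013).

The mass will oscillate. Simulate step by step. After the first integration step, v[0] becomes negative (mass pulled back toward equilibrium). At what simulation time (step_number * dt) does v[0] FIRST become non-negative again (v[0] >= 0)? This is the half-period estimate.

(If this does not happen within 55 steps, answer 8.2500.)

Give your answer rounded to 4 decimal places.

Step 0: x=[8.6000] v=[0.0000]
Step 1: x=[8.5367] v=[-0.4217]
Step 2: x=[8.4119] v=[-0.8318]
Step 3: x=[8.2291] v=[-1.2190]
Step 4: x=[7.9932] v=[-1.5727]
Step 5: x=[7.7107] v=[-1.8831]
Step 6: x=[7.3894] v=[-2.1417]
Step 7: x=[7.0382] v=[-2.3414]
Step 8: x=[6.6667] v=[-2.4767]
Step 9: x=[6.2851] v=[-2.5439]
Step 10: x=[5.9039] v=[-2.5412]
Step 11: x=[5.5336] v=[-2.4686]
Step 12: x=[5.1844] v=[-2.3281]
Step 13: x=[4.8659] v=[-2.1236]
Step 14: x=[4.5868] v=[-1.8607]
Step 15: x=[4.3548] v=[-1.5466]
Step 16: x=[4.1763] v=[-1.1900]
Step 17: x=[4.0562] v=[-0.8007]
Step 18: x=[3.9978] v=[-0.3893]
Step 19: x=[4.0027] v=[0.0328]
First v>=0 after going negative at step 19, time=2.8500

Answer: 2.8500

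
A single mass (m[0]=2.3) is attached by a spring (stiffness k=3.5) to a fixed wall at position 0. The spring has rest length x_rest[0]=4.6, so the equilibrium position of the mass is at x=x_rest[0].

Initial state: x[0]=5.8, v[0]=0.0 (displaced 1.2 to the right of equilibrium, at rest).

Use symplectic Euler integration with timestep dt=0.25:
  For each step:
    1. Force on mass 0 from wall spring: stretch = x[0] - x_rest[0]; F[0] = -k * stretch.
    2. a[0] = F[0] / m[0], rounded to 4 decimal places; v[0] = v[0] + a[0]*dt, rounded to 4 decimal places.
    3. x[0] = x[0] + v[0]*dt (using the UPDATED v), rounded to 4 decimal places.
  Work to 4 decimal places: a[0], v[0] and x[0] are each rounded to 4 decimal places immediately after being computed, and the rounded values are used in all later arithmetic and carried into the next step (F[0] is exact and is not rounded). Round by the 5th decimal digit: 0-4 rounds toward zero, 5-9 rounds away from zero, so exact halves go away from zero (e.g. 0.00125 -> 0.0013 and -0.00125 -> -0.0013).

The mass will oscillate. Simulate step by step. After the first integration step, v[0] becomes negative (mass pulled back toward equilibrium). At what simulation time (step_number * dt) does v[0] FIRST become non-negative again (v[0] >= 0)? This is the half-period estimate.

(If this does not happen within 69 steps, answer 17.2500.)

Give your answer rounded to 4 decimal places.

Answer: 2.7500

Derivation:
Step 0: x=[5.8000] v=[0.0000]
Step 1: x=[5.6859] v=[-0.4565]
Step 2: x=[5.4685] v=[-0.8696]
Step 3: x=[5.1685] v=[-1.2000]
Step 4: x=[4.8144] v=[-1.4163]
Step 5: x=[4.4399] v=[-1.4979]
Step 6: x=[4.0807] v=[-1.4370]
Step 7: x=[3.7708] v=[-1.2395]
Step 8: x=[3.5398] v=[-0.9241]
Step 9: x=[3.4096] v=[-0.5208]
Step 10: x=[3.3926] v=[-0.0679]
Step 11: x=[3.4905] v=[0.3914]
First v>=0 after going negative at step 11, time=2.7500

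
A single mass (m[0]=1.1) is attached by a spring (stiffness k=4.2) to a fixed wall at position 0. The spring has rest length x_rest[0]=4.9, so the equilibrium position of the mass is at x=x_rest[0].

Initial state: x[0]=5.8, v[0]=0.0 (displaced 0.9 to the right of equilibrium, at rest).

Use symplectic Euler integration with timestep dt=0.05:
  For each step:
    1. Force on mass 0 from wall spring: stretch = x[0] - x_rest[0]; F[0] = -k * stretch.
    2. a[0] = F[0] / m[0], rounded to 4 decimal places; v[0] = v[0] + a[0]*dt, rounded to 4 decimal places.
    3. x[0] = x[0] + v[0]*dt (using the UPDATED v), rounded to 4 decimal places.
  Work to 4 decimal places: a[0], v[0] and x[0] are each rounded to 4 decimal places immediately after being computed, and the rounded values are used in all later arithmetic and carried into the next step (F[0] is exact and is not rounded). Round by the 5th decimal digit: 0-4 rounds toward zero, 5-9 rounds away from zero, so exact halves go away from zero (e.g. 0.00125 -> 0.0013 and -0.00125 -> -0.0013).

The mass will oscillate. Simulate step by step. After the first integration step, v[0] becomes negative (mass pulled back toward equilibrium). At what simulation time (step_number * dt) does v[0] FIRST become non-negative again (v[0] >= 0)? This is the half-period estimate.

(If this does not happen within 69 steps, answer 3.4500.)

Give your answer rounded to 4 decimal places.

Step 0: x=[5.8000] v=[0.0000]
Step 1: x=[5.7914] v=[-0.1718]
Step 2: x=[5.7743] v=[-0.3420]
Step 3: x=[5.7489] v=[-0.5089]
Step 4: x=[5.7154] v=[-0.6710]
Step 5: x=[5.6741] v=[-0.8267]
Step 6: x=[5.6254] v=[-0.9745]
Step 7: x=[5.5698] v=[-1.1130]
Step 8: x=[5.5078] v=[-1.2409]
Step 9: x=[5.4400] v=[-1.3569]
Step 10: x=[5.3670] v=[-1.4600]
Step 11: x=[5.2895] v=[-1.5492]
Step 12: x=[5.2083] v=[-1.6236]
Step 13: x=[5.1242] v=[-1.6825]
Step 14: x=[5.0379] v=[-1.7253]
Step 15: x=[4.9503] v=[-1.7516]
Step 16: x=[4.8622] v=[-1.7612]
Step 17: x=[4.7745] v=[-1.7540]
Step 18: x=[4.6880] v=[-1.7300]
Step 19: x=[4.6035] v=[-1.6895]
Step 20: x=[4.5219] v=[-1.6329]
Step 21: x=[4.4439] v=[-1.5607]
Step 22: x=[4.3702] v=[-1.4736]
Step 23: x=[4.3016] v=[-1.3725]
Step 24: x=[4.2387] v=[-1.2583]
Step 25: x=[4.1821] v=[-1.1321]
Step 26: x=[4.1324] v=[-0.9950]
Step 27: x=[4.0900] v=[-0.8485]
Step 28: x=[4.0553] v=[-0.6939]
Step 29: x=[4.0287] v=[-0.5326]
Step 30: x=[4.0104] v=[-0.3663]
Step 31: x=[4.0006] v=[-0.1965]
Step 32: x=[3.9994] v=[-0.0248]
Step 33: x=[4.0068] v=[0.1471]
First v>=0 after going negative at step 33, time=1.6500

Answer: 1.6500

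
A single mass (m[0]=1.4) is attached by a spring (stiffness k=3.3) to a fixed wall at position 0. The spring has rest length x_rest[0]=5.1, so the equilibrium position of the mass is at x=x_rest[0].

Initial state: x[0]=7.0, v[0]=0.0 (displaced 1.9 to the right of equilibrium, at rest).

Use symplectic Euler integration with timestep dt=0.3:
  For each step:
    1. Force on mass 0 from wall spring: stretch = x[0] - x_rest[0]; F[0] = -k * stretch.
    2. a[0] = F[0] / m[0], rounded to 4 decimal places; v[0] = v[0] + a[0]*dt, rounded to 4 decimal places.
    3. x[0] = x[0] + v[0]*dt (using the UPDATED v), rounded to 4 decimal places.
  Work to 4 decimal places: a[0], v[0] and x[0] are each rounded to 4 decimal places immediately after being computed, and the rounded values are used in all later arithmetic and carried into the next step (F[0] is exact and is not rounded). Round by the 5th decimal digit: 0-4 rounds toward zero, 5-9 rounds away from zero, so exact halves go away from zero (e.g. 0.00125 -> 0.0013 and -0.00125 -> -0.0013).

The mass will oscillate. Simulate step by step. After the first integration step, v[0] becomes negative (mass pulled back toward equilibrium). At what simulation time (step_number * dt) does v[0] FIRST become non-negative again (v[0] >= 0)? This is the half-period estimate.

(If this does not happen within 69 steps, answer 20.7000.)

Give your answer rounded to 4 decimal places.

Answer: 2.1000

Derivation:
Step 0: x=[7.0000] v=[0.0000]
Step 1: x=[6.5969] v=[-1.3436]
Step 2: x=[5.8763] v=[-2.4021]
Step 3: x=[4.9910] v=[-2.9511]
Step 4: x=[4.1288] v=[-2.8740]
Step 5: x=[3.4726] v=[-2.1872]
Step 6: x=[3.1617] v=[-1.0364]
Step 7: x=[3.2620] v=[0.3343]
First v>=0 after going negative at step 7, time=2.1000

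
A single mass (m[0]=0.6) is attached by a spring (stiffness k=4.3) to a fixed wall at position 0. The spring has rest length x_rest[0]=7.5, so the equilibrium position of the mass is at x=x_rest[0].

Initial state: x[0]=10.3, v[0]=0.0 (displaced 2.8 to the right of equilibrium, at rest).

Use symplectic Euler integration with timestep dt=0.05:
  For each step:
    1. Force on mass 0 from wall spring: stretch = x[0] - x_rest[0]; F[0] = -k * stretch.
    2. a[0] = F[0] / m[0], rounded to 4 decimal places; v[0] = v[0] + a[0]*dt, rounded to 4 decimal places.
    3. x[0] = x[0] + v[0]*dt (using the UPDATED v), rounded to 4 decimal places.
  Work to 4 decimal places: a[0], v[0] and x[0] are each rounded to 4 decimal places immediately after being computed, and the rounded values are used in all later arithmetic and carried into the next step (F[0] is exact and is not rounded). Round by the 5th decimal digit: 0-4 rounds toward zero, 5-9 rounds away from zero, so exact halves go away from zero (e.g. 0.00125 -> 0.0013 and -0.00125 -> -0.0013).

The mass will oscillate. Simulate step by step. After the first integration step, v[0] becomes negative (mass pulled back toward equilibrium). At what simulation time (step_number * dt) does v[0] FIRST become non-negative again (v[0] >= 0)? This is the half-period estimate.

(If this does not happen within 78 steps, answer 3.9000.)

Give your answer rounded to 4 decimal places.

Step 0: x=[10.3000] v=[0.0000]
Step 1: x=[10.2498] v=[-1.0033]
Step 2: x=[10.1504] v=[-1.9886]
Step 3: x=[10.0035] v=[-2.9383]
Step 4: x=[9.8117] v=[-3.8354]
Step 5: x=[9.5785] v=[-4.6638]
Step 6: x=[9.3081] v=[-5.4086]
Step 7: x=[9.0053] v=[-6.0565]
Step 8: x=[8.6755] v=[-6.5959]
Step 9: x=[8.3246] v=[-7.0171]
Step 10: x=[7.9590] v=[-7.3126]
Step 11: x=[7.5851] v=[-7.4771]
Step 12: x=[7.2097] v=[-7.5076]
Step 13: x=[6.8395] v=[-7.4036]
Step 14: x=[6.4812] v=[-7.1669]
Step 15: x=[6.1411] v=[-6.8018]
Step 16: x=[5.8254] v=[-6.3149]
Step 17: x=[5.5397] v=[-5.7148]
Step 18: x=[5.2891] v=[-5.0124]
Step 19: x=[5.0781] v=[-4.2202]
Step 20: x=[4.9105] v=[-3.3524]
Step 21: x=[4.7893] v=[-2.4245]
Step 22: x=[4.7166] v=[-1.4532]
Step 23: x=[4.6938] v=[-0.4558]
Step 24: x=[4.7213] v=[0.5498]
First v>=0 after going negative at step 24, time=1.2000

Answer: 1.2000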